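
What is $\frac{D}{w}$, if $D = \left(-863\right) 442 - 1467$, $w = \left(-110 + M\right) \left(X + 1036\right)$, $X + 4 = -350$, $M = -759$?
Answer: $\frac{4847}{7502} \approx 0.64609$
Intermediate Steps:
$X = -354$ ($X = -4 - 350 = -354$)
$w = -592658$ ($w = \left(-110 - 759\right) \left(-354 + 1036\right) = \left(-869\right) 682 = -592658$)
$D = -382913$ ($D = -381446 - 1467 = -382913$)
$\frac{D}{w} = - \frac{382913}{-592658} = \left(-382913\right) \left(- \frac{1}{592658}\right) = \frac{4847}{7502}$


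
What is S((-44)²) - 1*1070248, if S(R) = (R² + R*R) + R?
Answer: 6427880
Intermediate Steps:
S(R) = R + 2*R² (S(R) = (R² + R²) + R = 2*R² + R = R + 2*R²)
S((-44)²) - 1*1070248 = (-44)²*(1 + 2*(-44)²) - 1*1070248 = 1936*(1 + 2*1936) - 1070248 = 1936*(1 + 3872) - 1070248 = 1936*3873 - 1070248 = 7498128 - 1070248 = 6427880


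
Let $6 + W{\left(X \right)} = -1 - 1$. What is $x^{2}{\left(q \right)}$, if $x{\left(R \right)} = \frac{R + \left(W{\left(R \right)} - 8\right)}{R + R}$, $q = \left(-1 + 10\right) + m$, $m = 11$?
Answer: $\frac{1}{100} \approx 0.01$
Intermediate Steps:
$W{\left(X \right)} = -8$ ($W{\left(X \right)} = -6 - 2 = -8$)
$q = 20$ ($q = \left(-1 + 10\right) + 11 = 9 + 11 = 20$)
$x{\left(R \right)} = \frac{-16 + R}{2 R}$ ($x{\left(R \right)} = \frac{R - 16}{R + R} = \frac{R - 16}{2 R} = \left(-16 + R\right) \frac{1}{2 R} = \frac{-16 + R}{2 R}$)
$x^{2}{\left(q \right)} = \left(\frac{-16 + 20}{2 \cdot 20}\right)^{2} = \left(\frac{1}{2} \cdot \frac{1}{20} \cdot 4\right)^{2} = \left(\frac{1}{10}\right)^{2} = \frac{1}{100}$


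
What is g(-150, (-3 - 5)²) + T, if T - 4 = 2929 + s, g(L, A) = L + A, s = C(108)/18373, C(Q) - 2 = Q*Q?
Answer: 2753663/967 ≈ 2847.6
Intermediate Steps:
C(Q) = 2 + Q² (C(Q) = 2 + Q*Q = 2 + Q²)
s = 614/967 (s = (2 + 108²)/18373 = (2 + 11664)*(1/18373) = 11666*(1/18373) = 614/967 ≈ 0.63495)
g(L, A) = A + L
T = 2836825/967 (T = 4 + (2929 + 614/967) = 4 + 2832957/967 = 2836825/967 ≈ 2933.6)
g(-150, (-3 - 5)²) + T = ((-3 - 5)² - 150) + 2836825/967 = ((-8)² - 150) + 2836825/967 = (64 - 150) + 2836825/967 = -86 + 2836825/967 = 2753663/967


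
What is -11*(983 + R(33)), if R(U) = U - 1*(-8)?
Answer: -11264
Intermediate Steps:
R(U) = 8 + U (R(U) = U + 8 = 8 + U)
-11*(983 + R(33)) = -11*(983 + (8 + 33)) = -11*(983 + 41) = -11*1024 = -11264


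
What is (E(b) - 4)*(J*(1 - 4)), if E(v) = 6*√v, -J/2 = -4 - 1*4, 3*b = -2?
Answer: 192 - 96*I*√6 ≈ 192.0 - 235.15*I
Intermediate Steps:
b = -⅔ (b = (⅓)*(-2) = -⅔ ≈ -0.66667)
J = 16 (J = -2*(-4 - 1*4) = -2*(-4 - 4) = -2*(-8) = 16)
(E(b) - 4)*(J*(1 - 4)) = (6*√(-⅔) - 4)*(16*(1 - 4)) = (6*(I*√6/3) - 4)*(16*(-3)) = (2*I*√6 - 4)*(-48) = (-4 + 2*I*√6)*(-48) = 192 - 96*I*√6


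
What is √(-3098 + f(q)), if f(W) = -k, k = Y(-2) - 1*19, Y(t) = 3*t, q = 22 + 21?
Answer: I*√3073 ≈ 55.435*I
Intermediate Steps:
q = 43
k = -25 (k = 3*(-2) - 1*19 = -6 - 19 = -25)
f(W) = 25 (f(W) = -1*(-25) = 25)
√(-3098 + f(q)) = √(-3098 + 25) = √(-3073) = I*√3073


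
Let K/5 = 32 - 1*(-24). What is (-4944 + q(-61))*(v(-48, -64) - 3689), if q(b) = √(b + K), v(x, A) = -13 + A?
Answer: 18619104 - 3766*√219 ≈ 1.8563e+7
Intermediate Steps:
K = 280 (K = 5*(32 - 1*(-24)) = 5*(32 + 24) = 5*56 = 280)
q(b) = √(280 + b) (q(b) = √(b + 280) = √(280 + b))
(-4944 + q(-61))*(v(-48, -64) - 3689) = (-4944 + √(280 - 61))*((-13 - 64) - 3689) = (-4944 + √219)*(-77 - 3689) = (-4944 + √219)*(-3766) = 18619104 - 3766*√219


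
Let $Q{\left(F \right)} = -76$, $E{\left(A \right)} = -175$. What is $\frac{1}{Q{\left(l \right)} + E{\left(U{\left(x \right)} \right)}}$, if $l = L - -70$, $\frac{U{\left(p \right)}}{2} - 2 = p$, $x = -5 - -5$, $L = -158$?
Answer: $- \frac{1}{251} \approx -0.0039841$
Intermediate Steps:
$x = 0$ ($x = -5 + 5 = 0$)
$U{\left(p \right)} = 4 + 2 p$
$l = -88$ ($l = -158 - -70 = -158 + 70 = -88$)
$\frac{1}{Q{\left(l \right)} + E{\left(U{\left(x \right)} \right)}} = \frac{1}{-76 - 175} = \frac{1}{-251} = - \frac{1}{251}$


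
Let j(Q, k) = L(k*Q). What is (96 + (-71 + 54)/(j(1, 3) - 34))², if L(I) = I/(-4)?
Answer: 179881744/19321 ≈ 9310.2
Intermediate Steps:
L(I) = -I/4 (L(I) = I*(-¼) = -I/4)
j(Q, k) = -Q*k/4 (j(Q, k) = -k*Q/4 = -Q*k/4)
(96 + (-71 + 54)/(j(1, 3) - 34))² = (96 + (-71 + 54)/(-¼*1*3 - 34))² = (96 - 17/(-¾ - 34))² = (96 - 17/(-139/4))² = (96 - 17*(-4/139))² = (96 + 68/139)² = (13412/139)² = 179881744/19321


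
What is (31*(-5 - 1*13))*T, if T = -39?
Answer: 21762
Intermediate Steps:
(31*(-5 - 1*13))*T = (31*(-5 - 1*13))*(-39) = (31*(-5 - 13))*(-39) = (31*(-18))*(-39) = -558*(-39) = 21762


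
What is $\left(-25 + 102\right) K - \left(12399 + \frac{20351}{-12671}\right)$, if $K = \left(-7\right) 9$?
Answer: $- \frac{218554399}{12671} \approx -17248.0$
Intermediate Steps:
$K = -63$
$\left(-25 + 102\right) K - \left(12399 + \frac{20351}{-12671}\right) = \left(-25 + 102\right) \left(-63\right) - \left(12399 + \frac{20351}{-12671}\right) = 77 \left(-63\right) - \frac{157087378}{12671} = -4851 + \left(\frac{20351}{12671} - 12399\right) = -4851 - \frac{157087378}{12671} = - \frac{218554399}{12671}$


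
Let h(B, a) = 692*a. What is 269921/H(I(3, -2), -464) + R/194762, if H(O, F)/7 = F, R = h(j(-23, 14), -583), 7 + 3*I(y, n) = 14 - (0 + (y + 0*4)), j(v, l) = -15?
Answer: -26940356965/316293488 ≈ -85.175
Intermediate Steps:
I(y, n) = 7/3 - y/3 (I(y, n) = -7/3 + (14 - (0 + (y + 0*4)))/3 = -7/3 + (14 - (0 + (y + 0)))/3 = -7/3 + (14 - (0 + y))/3 = -7/3 + (14 - y)/3 = -7/3 + (14/3 - y/3) = 7/3 - y/3)
R = -403436 (R = 692*(-583) = -403436)
H(O, F) = 7*F
269921/H(I(3, -2), -464) + R/194762 = 269921/((7*(-464))) - 403436/194762 = 269921/(-3248) - 403436*1/194762 = 269921*(-1/3248) - 201718/97381 = -269921/3248 - 201718/97381 = -26940356965/316293488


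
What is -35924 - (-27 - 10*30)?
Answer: -35597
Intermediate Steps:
-35924 - (-27 - 10*30) = -35924 - (-27 - 300) = -35924 - 1*(-327) = -35924 + 327 = -35597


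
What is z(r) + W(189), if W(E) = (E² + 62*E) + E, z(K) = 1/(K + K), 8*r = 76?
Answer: 904933/19 ≈ 47628.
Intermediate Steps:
r = 19/2 (r = (⅛)*76 = 19/2 ≈ 9.5000)
z(K) = 1/(2*K)
W(E) = E² + 63*E
z(r) + W(189) = 1/(2*(19/2)) + 189*(63 + 189) = (½)*(2/19) + 189*252 = 1/19 + 47628 = 904933/19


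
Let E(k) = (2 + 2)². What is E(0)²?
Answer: 256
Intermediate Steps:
E(k) = 16 (E(k) = 4² = 16)
E(0)² = 16² = 256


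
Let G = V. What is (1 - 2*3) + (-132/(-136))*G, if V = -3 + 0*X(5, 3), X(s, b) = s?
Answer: -269/34 ≈ -7.9118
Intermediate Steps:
V = -3 (V = -3 + 0*5 = -3 + 0 = -3)
G = -3
(1 - 2*3) + (-132/(-136))*G = (1 - 2*3) - 132/(-136)*(-3) = (1 - 6) - 132*(-1/136)*(-3) = -5 + (33/34)*(-3) = -5 - 99/34 = -269/34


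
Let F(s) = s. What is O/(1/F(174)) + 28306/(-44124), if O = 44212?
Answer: 169720480903/22062 ≈ 7.6929e+6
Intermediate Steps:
O/(1/F(174)) + 28306/(-44124) = 44212/(1/174) + 28306/(-44124) = 44212/(1/174) + 28306*(-1/44124) = 44212*174 - 14153/22062 = 7692888 - 14153/22062 = 169720480903/22062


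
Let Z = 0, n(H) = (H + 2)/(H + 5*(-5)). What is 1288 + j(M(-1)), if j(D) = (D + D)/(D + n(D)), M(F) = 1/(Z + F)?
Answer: 34828/27 ≈ 1289.9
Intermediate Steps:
n(H) = (2 + H)/(-25 + H) (n(H) = (2 + H)/(H - 25) = (2 + H)/(-25 + H))
M(F) = 1/F (M(F) = 1/(0 + F) = 1/F)
j(D) = 2*D/(D + (2 + D)/(-25 + D)) (j(D) = (D + D)/(D + (2 + D)/(-25 + D)) = (2*D)/(D + (2 + D)/(-25 + D)) = 2*D/(D + (2 + D)/(-25 + D)))
1288 + j(M(-1)) = 1288 + 2*(-25 + 1/(-1))/(-1*(2 + 1/(-1) + (-25 + 1/(-1))/(-1))) = 1288 + 2*(-1)*(-25 - 1)/(2 - 1 - (-25 - 1)) = 1288 + 2*(-1)*(-26)/(2 - 1 - 1*(-26)) = 1288 + 2*(-1)*(-26)/(2 - 1 + 26) = 1288 + 2*(-1)*(-26)/27 = 1288 + 2*(-1)*(1/27)*(-26) = 1288 + 52/27 = 34828/27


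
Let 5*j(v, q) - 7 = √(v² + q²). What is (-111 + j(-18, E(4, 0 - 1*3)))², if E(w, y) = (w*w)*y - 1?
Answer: 303029/25 - 1096*√109/5 ≈ 9832.6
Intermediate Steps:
E(w, y) = -1 + y*w² (E(w, y) = w²*y - 1 = y*w² - 1 = -1 + y*w²)
j(v, q) = 7/5 + √(q² + v²)/5 (j(v, q) = 7/5 + √(v² + q²)/5 = 7/5 + √(q² + v²)/5)
(-111 + j(-18, E(4, 0 - 1*3)))² = (-111 + (7/5 + √((-1 + (0 - 1*3)*4²)² + (-18)²)/5))² = (-111 + (7/5 + √((-1 + (0 - 3)*16)² + 324)/5))² = (-111 + (7/5 + √((-1 - 3*16)² + 324)/5))² = (-111 + (7/5 + √((-1 - 48)² + 324)/5))² = (-111 + (7/5 + √((-49)² + 324)/5))² = (-111 + (7/5 + √(2401 + 324)/5))² = (-111 + (7/5 + √2725/5))² = (-111 + (7/5 + (5*√109)/5))² = (-111 + (7/5 + √109))² = (-548/5 + √109)²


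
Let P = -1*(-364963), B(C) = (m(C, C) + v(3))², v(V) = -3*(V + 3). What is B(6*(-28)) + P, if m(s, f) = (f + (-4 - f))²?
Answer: 364967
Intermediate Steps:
v(V) = -9 - 3*V (v(V) = -3*(3 + V) = -9 - 3*V)
m(s, f) = 16 (m(s, f) = (-4)² = 16)
B(C) = 4 (B(C) = (16 + (-9 - 3*3))² = (16 + (-9 - 9))² = (16 - 18)² = (-2)² = 4)
P = 364963
B(6*(-28)) + P = 4 + 364963 = 364967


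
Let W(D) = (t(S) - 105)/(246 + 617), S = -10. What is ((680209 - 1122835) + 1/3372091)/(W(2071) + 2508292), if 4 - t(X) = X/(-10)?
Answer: -1288092355282795/7299416658254354 ≈ -0.17647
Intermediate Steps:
t(X) = 4 + X/10 (t(X) = 4 - X/(-10) = 4 - X*(-1)/10 = 4 - (-1)*X/10 = 4 + X/10)
W(D) = -102/863 (W(D) = ((4 + (⅒)*(-10)) - 105)/(246 + 617) = ((4 - 1) - 105)/863 = (3 - 105)*(1/863) = -102*1/863 = -102/863)
((680209 - 1122835) + 1/3372091)/(W(2071) + 2508292) = ((680209 - 1122835) + 1/3372091)/(-102/863 + 2508292) = (-442626 + 1/3372091)/(2164655894/863) = -1492575150965/3372091*863/2164655894 = -1288092355282795/7299416658254354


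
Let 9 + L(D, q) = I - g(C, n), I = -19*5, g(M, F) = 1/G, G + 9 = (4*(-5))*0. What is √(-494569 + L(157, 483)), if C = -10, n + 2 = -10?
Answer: 2*I*√1113014/3 ≈ 703.33*I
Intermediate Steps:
n = -12 (n = -2 - 10 = -12)
G = -9 (G = -9 + (4*(-5))*0 = -9 - 20*0 = -9 + 0 = -9)
g(M, F) = -⅑ (g(M, F) = 1/(-9) = -⅑)
I = -95
L(D, q) = -935/9 (L(D, q) = -9 + (-95 - 1*(-⅑)) = -9 + (-95 + ⅑) = -9 - 854/9 = -935/9)
√(-494569 + L(157, 483)) = √(-494569 - 935/9) = √(-4452056/9) = 2*I*√1113014/3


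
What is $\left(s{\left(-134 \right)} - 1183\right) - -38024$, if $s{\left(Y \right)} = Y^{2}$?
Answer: $54797$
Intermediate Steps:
$\left(s{\left(-134 \right)} - 1183\right) - -38024 = \left(\left(-134\right)^{2} - 1183\right) - -38024 = \left(17956 - 1183\right) + 38024 = 16773 + 38024 = 54797$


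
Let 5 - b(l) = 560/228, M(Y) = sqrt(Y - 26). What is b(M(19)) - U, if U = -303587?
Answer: 17304604/57 ≈ 3.0359e+5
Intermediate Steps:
M(Y) = sqrt(-26 + Y)
b(l) = 145/57 (b(l) = 5 - 560/228 = 5 - 1*140/57 = 5 - 140/57 = 145/57)
b(M(19)) - U = 145/57 - 1*(-303587) = 145/57 + 303587 = 17304604/57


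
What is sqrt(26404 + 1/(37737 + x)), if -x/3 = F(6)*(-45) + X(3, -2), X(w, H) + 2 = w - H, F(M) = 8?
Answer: sqrt(22543101526)/924 ≈ 162.49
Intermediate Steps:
X(w, H) = -2 + w - H (X(w, H) = -2 + (w - H) = -2 + w - H)
x = 1071 (x = -3*(8*(-45) + (-2 + 3 - 1*(-2))) = -3*(-360 + (-2 + 3 + 2)) = -3*(-360 + 3) = -3*(-357) = 1071)
sqrt(26404 + 1/(37737 + x)) = sqrt(26404 + 1/(37737 + 1071)) = sqrt(26404 + 1/38808) = sqrt(1024686433/38808) = sqrt(22543101526)/924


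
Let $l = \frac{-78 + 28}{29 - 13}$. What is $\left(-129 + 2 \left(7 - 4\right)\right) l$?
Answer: $\frac{3075}{8} \approx 384.38$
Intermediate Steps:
$l = - \frac{25}{8}$ ($l = - \frac{50}{16} = \left(-50\right) \frac{1}{16} = - \frac{25}{8} \approx -3.125$)
$\left(-129 + 2 \left(7 - 4\right)\right) l = \left(-129 + 2 \left(7 - 4\right)\right) \left(- \frac{25}{8}\right) = \left(-129 + 2 \cdot 3\right) \left(- \frac{25}{8}\right) = \left(-129 + 6\right) \left(- \frac{25}{8}\right) = \left(-123\right) \left(- \frac{25}{8}\right) = \frac{3075}{8}$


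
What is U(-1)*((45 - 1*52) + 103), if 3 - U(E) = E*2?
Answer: 480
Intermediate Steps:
U(E) = 3 - 2*E (U(E) = 3 - E*2 = 3 - 2*E)
U(-1)*((45 - 1*52) + 103) = (3 - 2*(-1))*((45 - 1*52) + 103) = (3 + 2)*((45 - 52) + 103) = 5*(-7 + 103) = 5*96 = 480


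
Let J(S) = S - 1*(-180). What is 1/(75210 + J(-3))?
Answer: 1/75387 ≈ 1.3265e-5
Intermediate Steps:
J(S) = 180 + S (J(S) = S + 180 = 180 + S)
1/(75210 + J(-3)) = 1/(75210 + (180 - 3)) = 1/(75210 + 177) = 1/75387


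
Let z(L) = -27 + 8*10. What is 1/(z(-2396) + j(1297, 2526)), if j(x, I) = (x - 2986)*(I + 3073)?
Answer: -1/9456658 ≈ -1.0575e-7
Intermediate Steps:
z(L) = 53 (z(L) = -27 + 80 = 53)
j(x, I) = (-2986 + x)*(3073 + I)
1/(z(-2396) + j(1297, 2526)) = 1/(53 + (-9175978 - 2986*2526 + 3073*1297 + 2526*1297)) = 1/(53 + (-9175978 - 7542636 + 3985681 + 3276222)) = 1/(53 - 9456711) = 1/(-9456658) = -1/9456658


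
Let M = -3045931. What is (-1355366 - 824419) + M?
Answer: -5225716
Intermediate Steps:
(-1355366 - 824419) + M = (-1355366 - 824419) - 3045931 = -2179785 - 3045931 = -5225716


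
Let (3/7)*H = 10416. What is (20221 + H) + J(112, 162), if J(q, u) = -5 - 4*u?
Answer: 43872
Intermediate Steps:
H = 24304 (H = (7/3)*10416 = 24304)
(20221 + H) + J(112, 162) = (20221 + 24304) + (-5 - 4*162) = 44525 + (-5 - 648) = 44525 - 653 = 43872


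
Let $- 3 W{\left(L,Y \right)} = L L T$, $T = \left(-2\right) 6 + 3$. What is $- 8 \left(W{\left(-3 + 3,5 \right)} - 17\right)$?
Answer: $136$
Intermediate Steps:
$T = -9$ ($T = -12 + 3 = -9$)
$W{\left(L,Y \right)} = 3 L^{2}$ ($W{\left(L,Y \right)} = - \frac{L L \left(-9\right)}{3} = - \frac{L^{2} \left(-9\right)}{3} = - \frac{\left(-9\right) L^{2}}{3} = 3 L^{2}$)
$- 8 \left(W{\left(-3 + 3,5 \right)} - 17\right) = - 8 \left(3 \left(-3 + 3\right)^{2} - 17\right) = - 8 \left(3 \cdot 0^{2} - 17\right) = - 8 \left(3 \cdot 0 - 17\right) = - 8 \left(0 - 17\right) = \left(-8\right) \left(-17\right) = 136$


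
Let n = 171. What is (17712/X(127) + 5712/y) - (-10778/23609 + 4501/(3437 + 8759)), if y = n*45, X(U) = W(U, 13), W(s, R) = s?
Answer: 13159101155665177/93796384499820 ≈ 140.29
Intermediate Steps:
X(U) = U
y = 7695 (y = 171*45 = 7695)
(17712/X(127) + 5712/y) - (-10778/23609 + 4501/(3437 + 8759)) = (17712/127 + 5712/7695) - (-10778/23609 + 4501/(3437 + 8759)) = (17712*(1/127) + 5712*(1/7695)) - (-10778*1/23609 + 4501/12196) = (17712/127 + 1904/2565) - (-10778/23609 + 4501*(1/12196)) = 45673088/325755 - (-10778/23609 + 4501/12196) = 45673088/325755 - 1*(-25184379/287935364) = 45673088/325755 + 25184379/287935364 = 13159101155665177/93796384499820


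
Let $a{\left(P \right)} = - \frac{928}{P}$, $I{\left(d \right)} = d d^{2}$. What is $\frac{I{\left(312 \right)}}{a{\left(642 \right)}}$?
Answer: $- \frac{609324768}{29} \approx -2.1011 \cdot 10^{7}$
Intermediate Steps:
$I{\left(d \right)} = d^{3}$
$\frac{I{\left(312 \right)}}{a{\left(642 \right)}} = \frac{312^{3}}{\left(-928\right) \frac{1}{642}} = \frac{30371328}{\left(-928\right) \frac{1}{642}} = \frac{30371328}{- \frac{464}{321}} = 30371328 \left(- \frac{321}{464}\right) = - \frac{609324768}{29}$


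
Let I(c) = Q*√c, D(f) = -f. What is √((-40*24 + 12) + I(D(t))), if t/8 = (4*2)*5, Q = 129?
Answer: 2*√(-237 + 258*I*√5) ≈ 27.81 + 41.49*I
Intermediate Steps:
t = 320 (t = 8*((4*2)*5) = 8*(8*5) = 8*40 = 320)
I(c) = 129*√c
√((-40*24 + 12) + I(D(t))) = √((-40*24 + 12) + 129*√(-1*320)) = √((-960 + 12) + 129*√(-320)) = √(-948 + 129*(8*I*√5)) = √(-948 + 1032*I*√5)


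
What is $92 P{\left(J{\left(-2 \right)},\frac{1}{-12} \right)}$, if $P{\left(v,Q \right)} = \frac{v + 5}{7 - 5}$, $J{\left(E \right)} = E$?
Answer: $138$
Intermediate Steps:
$P{\left(v,Q \right)} = \frac{5}{2} + \frac{v}{2}$ ($P{\left(v,Q \right)} = \frac{5 + v}{2} = \left(5 + v\right) \frac{1}{2} = \frac{5}{2} + \frac{v}{2}$)
$92 P{\left(J{\left(-2 \right)},\frac{1}{-12} \right)} = 92 \left(\frac{5}{2} + \frac{1}{2} \left(-2\right)\right) = 92 \left(\frac{5}{2} - 1\right) = 92 \cdot \frac{3}{2} = 138$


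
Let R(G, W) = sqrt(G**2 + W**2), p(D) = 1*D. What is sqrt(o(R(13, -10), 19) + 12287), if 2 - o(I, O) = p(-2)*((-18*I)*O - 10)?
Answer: sqrt(12269 - 684*sqrt(269)) ≈ 32.412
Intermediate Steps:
p(D) = D
o(I, O) = -18 - 36*I*O (o(I, O) = 2 - (-2)*((-18*I)*O - 10) = 2 - (-2)*(-18*I*O - 10) = 2 - (-2)*(-10 - 18*I*O) = 2 - (20 + 36*I*O) = 2 + (-20 - 36*I*O) = -18 - 36*I*O)
sqrt(o(R(13, -10), 19) + 12287) = sqrt((-18 - 36*sqrt(13**2 + (-10)**2)*19) + 12287) = sqrt((-18 - 36*sqrt(169 + 100)*19) + 12287) = sqrt((-18 - 36*sqrt(269)*19) + 12287) = sqrt((-18 - 684*sqrt(269)) + 12287) = sqrt(12269 - 684*sqrt(269))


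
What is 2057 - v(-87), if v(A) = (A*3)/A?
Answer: 2054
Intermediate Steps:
v(A) = 3 (v(A) = (3*A)/A = 3)
2057 - v(-87) = 2057 - 1*3 = 2057 - 3 = 2054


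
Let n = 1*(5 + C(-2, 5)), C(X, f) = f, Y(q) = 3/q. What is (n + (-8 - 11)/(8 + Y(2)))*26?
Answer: 208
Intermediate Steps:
n = 10 (n = 1*(5 + 5) = 1*10 = 10)
(n + (-8 - 11)/(8 + Y(2)))*26 = (10 + (-8 - 11)/(8 + 3/2))*26 = (10 - 19/(8 + 3*(½)))*26 = (10 - 19/(8 + 3/2))*26 = (10 - 19/19/2)*26 = (10 - 19*2/19)*26 = (10 - 2)*26 = 8*26 = 208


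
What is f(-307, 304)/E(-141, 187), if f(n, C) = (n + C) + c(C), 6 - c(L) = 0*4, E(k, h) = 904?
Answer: 3/904 ≈ 0.0033186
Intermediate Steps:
c(L) = 6 (c(L) = 6 - 0*4 = 6 - 1*0 = 6 + 0 = 6)
f(n, C) = 6 + C + n (f(n, C) = (n + C) + 6 = (C + n) + 6 = 6 + C + n)
f(-307, 304)/E(-141, 187) = (6 + 304 - 307)/904 = 3*(1/904) = 3/904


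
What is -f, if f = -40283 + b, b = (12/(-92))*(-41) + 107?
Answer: 923925/23 ≈ 40171.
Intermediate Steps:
b = 2584/23 (b = (12*(-1/92))*(-41) + 107 = -3/23*(-41) + 107 = 123/23 + 107 = 2584/23 ≈ 112.35)
f = -923925/23 (f = -40283 + 2584/23 = -923925/23 ≈ -40171.)
-f = -1*(-923925/23) = 923925/23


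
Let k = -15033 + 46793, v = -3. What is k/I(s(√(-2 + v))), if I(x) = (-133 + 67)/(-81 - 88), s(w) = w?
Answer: 2683720/33 ≈ 81325.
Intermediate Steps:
k = 31760
I(x) = 66/169 (I(x) = -66/(-169) = -66*(-1/169) = 66/169)
k/I(s(√(-2 + v))) = 31760/(66/169) = 31760*(169/66) = 2683720/33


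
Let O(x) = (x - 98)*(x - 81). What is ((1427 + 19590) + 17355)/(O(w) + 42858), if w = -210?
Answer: 19186/66243 ≈ 0.28963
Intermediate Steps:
O(x) = (-98 + x)*(-81 + x)
((1427 + 19590) + 17355)/(O(w) + 42858) = ((1427 + 19590) + 17355)/((7938 + (-210)**2 - 179*(-210)) + 42858) = (21017 + 17355)/((7938 + 44100 + 37590) + 42858) = 38372/(89628 + 42858) = 38372/132486 = 38372*(1/132486) = 19186/66243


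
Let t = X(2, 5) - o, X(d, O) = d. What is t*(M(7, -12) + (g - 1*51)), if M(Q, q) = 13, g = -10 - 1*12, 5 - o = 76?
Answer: -4380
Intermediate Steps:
o = -71 (o = 5 - 1*76 = 5 - 76 = -71)
g = -22 (g = -10 - 12 = -22)
t = 73 (t = 2 - 1*(-71) = 2 + 71 = 73)
t*(M(7, -12) + (g - 1*51)) = 73*(13 + (-22 - 1*51)) = 73*(13 + (-22 - 51)) = 73*(13 - 73) = 73*(-60) = -4380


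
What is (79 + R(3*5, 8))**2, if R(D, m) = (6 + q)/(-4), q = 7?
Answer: 91809/16 ≈ 5738.1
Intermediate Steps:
R(D, m) = -13/4 (R(D, m) = (6 + 7)/(-4) = 13*(-1/4) = -13/4)
(79 + R(3*5, 8))**2 = (79 - 13/4)**2 = (303/4)**2 = 91809/16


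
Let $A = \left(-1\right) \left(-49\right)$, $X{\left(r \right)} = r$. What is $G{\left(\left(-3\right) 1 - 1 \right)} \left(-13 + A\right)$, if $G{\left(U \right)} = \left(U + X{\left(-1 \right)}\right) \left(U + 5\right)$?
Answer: $-180$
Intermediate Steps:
$G{\left(U \right)} = \left(-1 + U\right) \left(5 + U\right)$ ($G{\left(U \right)} = \left(U - 1\right) \left(U + 5\right) = \left(-1 + U\right) \left(5 + U\right)$)
$A = 49$
$G{\left(\left(-3\right) 1 - 1 \right)} \left(-13 + A\right) = \left(-5 + \left(\left(-3\right) 1 - 1\right)^{2} + 4 \left(\left(-3\right) 1 - 1\right)\right) \left(-13 + 49\right) = \left(-5 + \left(-3 - 1\right)^{2} + 4 \left(-3 - 1\right)\right) 36 = \left(-5 + \left(-4\right)^{2} + 4 \left(-4\right)\right) 36 = \left(-5 + 16 - 16\right) 36 = \left(-5\right) 36 = -180$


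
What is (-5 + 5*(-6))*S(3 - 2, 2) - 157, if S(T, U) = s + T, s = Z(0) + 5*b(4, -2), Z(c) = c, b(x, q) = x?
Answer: -892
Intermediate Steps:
s = 20 (s = 0 + 5*4 = 0 + 20 = 20)
S(T, U) = 20 + T
(-5 + 5*(-6))*S(3 - 2, 2) - 157 = (-5 + 5*(-6))*(20 + (3 - 2)) - 157 = (-5 - 30)*(20 + 1) - 157 = -35*21 - 157 = -735 - 157 = -892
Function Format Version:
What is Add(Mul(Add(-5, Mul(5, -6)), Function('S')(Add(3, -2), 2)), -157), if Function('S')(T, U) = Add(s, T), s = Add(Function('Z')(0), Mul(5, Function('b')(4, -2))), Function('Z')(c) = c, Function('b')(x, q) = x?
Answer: -892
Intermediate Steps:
s = 20 (s = Add(0, Mul(5, 4)) = Add(0, 20) = 20)
Function('S')(T, U) = Add(20, T)
Add(Mul(Add(-5, Mul(5, -6)), Function('S')(Add(3, -2), 2)), -157) = Add(Mul(Add(-5, Mul(5, -6)), Add(20, Add(3, -2))), -157) = Add(Mul(Add(-5, -30), Add(20, 1)), -157) = Add(Mul(-35, 21), -157) = Add(-735, -157) = -892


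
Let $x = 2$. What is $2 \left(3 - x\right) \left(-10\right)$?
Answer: $-20$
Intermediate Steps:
$2 \left(3 - x\right) \left(-10\right) = 2 \left(3 - 2\right) \left(-10\right) = 2 \cdot 1 \left(-10\right) = 2 \left(-10\right) = -20$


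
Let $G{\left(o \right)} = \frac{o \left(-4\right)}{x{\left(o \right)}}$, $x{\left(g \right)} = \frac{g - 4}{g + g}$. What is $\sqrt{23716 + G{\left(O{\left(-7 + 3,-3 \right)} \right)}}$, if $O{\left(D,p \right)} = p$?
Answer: $\frac{2 \sqrt{290647}}{7} \approx 154.03$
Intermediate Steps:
$x{\left(g \right)} = \frac{-4 + g}{2 g}$
$G{\left(o \right)} = - \frac{8 o^{2}}{-4 + o}$ ($G{\left(o \right)} = \frac{o \left(-4\right)}{\frac{1}{2} \frac{1}{o} \left(-4 + o\right)} = - 4 o \frac{2 o}{-4 + o} = - \frac{8 o^{2}}{-4 + o}$)
$\sqrt{23716 + G{\left(O{\left(-7 + 3,-3 \right)} \right)}} = \sqrt{23716 - \frac{8 \left(-3\right)^{2}}{-4 - 3}} = \sqrt{23716 - \frac{72}{-7}} = \sqrt{23716 - 72 \left(- \frac{1}{7}\right)} = \sqrt{23716 + \frac{72}{7}} = \sqrt{\frac{166084}{7}} = \frac{2 \sqrt{290647}}{7}$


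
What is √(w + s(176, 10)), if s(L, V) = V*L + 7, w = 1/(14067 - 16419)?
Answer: √12467949/84 ≈ 42.036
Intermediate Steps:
w = -1/2352 (w = 1/(-2352) = -1/2352 ≈ -0.00042517)
s(L, V) = 7 + L*V (s(L, V) = L*V + 7 = 7 + L*V)
√(w + s(176, 10)) = √(-1/2352 + (7 + 176*10)) = √(-1/2352 + (7 + 1760)) = √(-1/2352 + 1767) = √(4155983/2352) = √12467949/84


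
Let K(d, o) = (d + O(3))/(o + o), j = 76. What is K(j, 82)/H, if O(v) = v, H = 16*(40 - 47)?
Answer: -79/18368 ≈ -0.0043010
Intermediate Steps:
H = -112 (H = 16*(-7) = -112)
K(d, o) = (3 + d)/(2*o) (K(d, o) = (d + 3)/(o + o) = (3 + d)/((2*o)) = (3 + d)*(1/(2*o)) = (3 + d)/(2*o))
K(j, 82)/H = ((1/2)*(3 + 76)/82)/(-112) = ((1/2)*(1/82)*79)*(-1/112) = (79/164)*(-1/112) = -79/18368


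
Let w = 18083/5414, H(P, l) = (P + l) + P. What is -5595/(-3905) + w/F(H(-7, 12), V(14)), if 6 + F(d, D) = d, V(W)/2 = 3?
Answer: 34343305/33826672 ≈ 1.0153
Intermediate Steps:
V(W) = 6 (V(W) = 2*3 = 6)
H(P, l) = l + 2*P
F(d, D) = -6 + d
w = 18083/5414 (w = 18083*(1/5414) = 18083/5414 ≈ 3.3400)
-5595/(-3905) + w/F(H(-7, 12), V(14)) = -5595/(-3905) + 18083/(5414*(-6 + (12 + 2*(-7)))) = -5595*(-1/3905) + 18083/(5414*(-6 + (12 - 14))) = 1119/781 + 18083/(5414*(-6 - 2)) = 1119/781 + (18083/5414)/(-8) = 1119/781 + (18083/5414)*(-⅛) = 1119/781 - 18083/43312 = 34343305/33826672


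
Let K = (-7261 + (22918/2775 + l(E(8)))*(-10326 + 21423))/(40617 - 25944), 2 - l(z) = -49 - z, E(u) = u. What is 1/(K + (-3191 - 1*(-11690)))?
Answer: 13572525/116036566007 ≈ 0.00011697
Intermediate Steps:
l(z) = 51 + z (l(z) = 2 - (-49 - z) = 2 + (49 + z) = 51 + z)
K = 683676032/13572525 (K = (-7261 + (22918/2775 + (51 + 8))*(-10326 + 21423))/(40617 - 25944) = (-7261 + (22918*(1/2775) + 59)*11097)/14673 = (-7261 + (22918/2775 + 59)*11097)*(1/14673) = (-7261 + (186643/2775)*11097)*(1/14673) = (-7261 + 690392457/925)*(1/14673) = (683676032/925)*(1/14673) = 683676032/13572525 ≈ 50.372)
1/(K + (-3191 - 1*(-11690))) = 1/(683676032/13572525 + (-3191 - 1*(-11690))) = 1/(683676032/13572525 + (-3191 + 11690)) = 1/(683676032/13572525 + 8499) = 1/(116036566007/13572525) = 13572525/116036566007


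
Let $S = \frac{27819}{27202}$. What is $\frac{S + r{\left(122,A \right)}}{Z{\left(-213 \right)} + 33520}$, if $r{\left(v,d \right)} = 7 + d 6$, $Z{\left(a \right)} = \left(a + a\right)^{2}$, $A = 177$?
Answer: $\frac{29106757}{5848321192} \approx 0.0049769$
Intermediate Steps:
$Z{\left(a \right)} = 4 a^{2}$ ($Z{\left(a \right)} = \left(2 a\right)^{2} = 4 a^{2}$)
$S = \frac{27819}{27202}$ ($S = 27819 \cdot \frac{1}{27202} = \frac{27819}{27202} \approx 1.0227$)
$r{\left(v,d \right)} = 7 + 6 d$
$\frac{S + r{\left(122,A \right)}}{Z{\left(-213 \right)} + 33520} = \frac{\frac{27819}{27202} + \left(7 + 6 \cdot 177\right)}{4 \left(-213\right)^{2} + 33520} = \frac{\frac{27819}{27202} + \left(7 + 1062\right)}{4 \cdot 45369 + 33520} = \frac{\frac{27819}{27202} + 1069}{181476 + 33520} = \frac{29106757}{27202 \cdot 214996} = \frac{29106757}{27202} \cdot \frac{1}{214996} = \frac{29106757}{5848321192}$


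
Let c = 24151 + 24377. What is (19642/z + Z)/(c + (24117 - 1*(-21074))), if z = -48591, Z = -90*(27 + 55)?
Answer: -358621222/4553899929 ≈ -0.078750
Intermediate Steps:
Z = -7380 (Z = -90*82 = -7380)
c = 48528
(19642/z + Z)/(c + (24117 - 1*(-21074))) = (19642/(-48591) - 7380)/(48528 + (24117 - 1*(-21074))) = (19642*(-1/48591) - 7380)/(48528 + (24117 + 21074)) = (-19642/48591 - 7380)/(48528 + 45191) = -358621222/48591/93719 = -358621222/48591*1/93719 = -358621222/4553899929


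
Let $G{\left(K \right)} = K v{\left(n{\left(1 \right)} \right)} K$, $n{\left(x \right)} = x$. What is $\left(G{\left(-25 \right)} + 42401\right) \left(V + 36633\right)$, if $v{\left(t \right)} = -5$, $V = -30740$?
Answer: $231453468$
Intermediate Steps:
$G{\left(K \right)} = - 5 K^{2}$ ($G{\left(K \right)} = K \left(-5\right) K = - 5 K K = - 5 K^{2}$)
$\left(G{\left(-25 \right)} + 42401\right) \left(V + 36633\right) = \left(- 5 \left(-25\right)^{2} + 42401\right) \left(-30740 + 36633\right) = \left(\left(-5\right) 625 + 42401\right) 5893 = \left(-3125 + 42401\right) 5893 = 39276 \cdot 5893 = 231453468$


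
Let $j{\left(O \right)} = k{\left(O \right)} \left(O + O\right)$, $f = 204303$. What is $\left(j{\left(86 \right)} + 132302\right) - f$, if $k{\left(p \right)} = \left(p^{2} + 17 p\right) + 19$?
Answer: $1454843$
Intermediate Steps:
$k{\left(p \right)} = 19 + p^{2} + 17 p$
$j{\left(O \right)} = 2 O \left(19 + O^{2} + 17 O\right)$ ($j{\left(O \right)} = \left(19 + O^{2} + 17 O\right) \left(O + O\right) = \left(19 + O^{2} + 17 O\right) 2 O = 2 O \left(19 + O^{2} + 17 O\right)$)
$\left(j{\left(86 \right)} + 132302\right) - f = \left(2 \cdot 86 \left(19 + 86^{2} + 17 \cdot 86\right) + 132302\right) - 204303 = \left(2 \cdot 86 \left(19 + 7396 + 1462\right) + 132302\right) - 204303 = \left(2 \cdot 86 \cdot 8877 + 132302\right) - 204303 = \left(1526844 + 132302\right) - 204303 = 1659146 - 204303 = 1454843$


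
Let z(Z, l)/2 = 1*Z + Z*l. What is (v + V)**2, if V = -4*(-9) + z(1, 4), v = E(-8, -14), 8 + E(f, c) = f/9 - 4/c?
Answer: 5550736/3969 ≈ 1398.5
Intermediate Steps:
z(Z, l) = 2*Z + 2*Z*l (z(Z, l) = 2*(1*Z + Z*l) = 2*(Z + Z*l) = 2*Z + 2*Z*l)
E(f, c) = -8 - 4/c + f/9 (E(f, c) = -8 + (f/9 - 4/c) = -8 + (-4/c + f/9) = -8 - 4/c + f/9)
v = -542/63 (v = -8 - 4/(-14) + (1/9)*(-8) = -8 - 4*(-1/14) - 8/9 = -8 + 2/7 - 8/9 = -542/63 ≈ -8.6032)
V = 46 (V = -4*(-9) + 2*1*(1 + 4) = 36 + 2*1*5 = 36 + 10 = 46)
(v + V)**2 = (-542/63 + 46)**2 = (2356/63)**2 = 5550736/3969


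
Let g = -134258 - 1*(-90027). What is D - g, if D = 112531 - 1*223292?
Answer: -66530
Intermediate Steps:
g = -44231 (g = -134258 + 90027 = -44231)
D = -110761 (D = 112531 - 223292 = -110761)
D - g = -110761 - 1*(-44231) = -110761 + 44231 = -66530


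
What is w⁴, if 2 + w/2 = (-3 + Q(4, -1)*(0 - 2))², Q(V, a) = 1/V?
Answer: 2825761/16 ≈ 1.7661e+5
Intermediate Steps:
w = 41/2 (w = -4 + 2*(-3 + (0 - 2)/4)² = -4 + 2*(-3 + (¼)*(-2))² = -4 + 2*(-3 - ½)² = -4 + 2*(-7/2)² = -4 + 2*(49/4) = -4 + 49/2 = 41/2 ≈ 20.500)
w⁴ = (41/2)⁴ = 2825761/16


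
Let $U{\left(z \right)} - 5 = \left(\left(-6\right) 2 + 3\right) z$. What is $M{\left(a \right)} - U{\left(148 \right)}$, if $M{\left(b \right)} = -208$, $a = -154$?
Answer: $1119$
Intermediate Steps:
$U{\left(z \right)} = 5 - 9 z$ ($U{\left(z \right)} = 5 + \left(\left(-6\right) 2 + 3\right) z = 5 + \left(-12 + 3\right) z = 5 - 9 z$)
$M{\left(a \right)} - U{\left(148 \right)} = -208 - \left(5 - 1332\right) = -208 - -1327 = -208 + 1327 = 1119$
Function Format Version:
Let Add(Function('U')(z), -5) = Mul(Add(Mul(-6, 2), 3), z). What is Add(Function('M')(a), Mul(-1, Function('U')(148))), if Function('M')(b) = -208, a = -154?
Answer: 1119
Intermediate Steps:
Function('U')(z) = Add(5, Mul(-9, z)) (Function('U')(z) = Add(5, Mul(Add(Mul(-6, 2), 3), z)) = Add(5, Mul(Add(-12, 3), z)) = Add(5, Mul(-9, z)))
Add(Function('M')(a), Mul(-1, Function('U')(148))) = Add(-208, Mul(-1, Add(5, Mul(-9, 148)))) = Add(-208, Mul(-1, Add(5, -1332))) = Add(-208, Mul(-1, -1327)) = Add(-208, 1327) = 1119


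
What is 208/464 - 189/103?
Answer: -4142/2987 ≈ -1.3867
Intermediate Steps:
208/464 - 189/103 = 208*(1/464) - 189*1/103 = 13/29 - 189/103 = -4142/2987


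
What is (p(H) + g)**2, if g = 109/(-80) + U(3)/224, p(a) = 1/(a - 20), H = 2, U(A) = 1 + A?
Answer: 49801249/25401600 ≈ 1.9606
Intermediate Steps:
p(a) = 1/(-20 + a)
g = -753/560 (g = 109/(-80) + (1 + 3)/224 = 109*(-1/80) + 4*(1/224) = -109/80 + 1/56 = -753/560 ≈ -1.3446)
(p(H) + g)**2 = (1/(-20 + 2) - 753/560)**2 = (1/(-18) - 753/560)**2 = (-1/18 - 753/560)**2 = (-7057/5040)**2 = 49801249/25401600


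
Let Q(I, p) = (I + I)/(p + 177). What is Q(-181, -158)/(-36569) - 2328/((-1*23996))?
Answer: 406551640/4168171189 ≈ 0.097537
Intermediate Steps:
Q(I, p) = 2*I/(177 + p) (Q(I, p) = (2*I)/(177 + p) = 2*I/(177 + p))
Q(-181, -158)/(-36569) - 2328/((-1*23996)) = (2*(-181)/(177 - 158))/(-36569) - 2328/((-1*23996)) = (2*(-181)/19)*(-1/36569) - 2328/(-23996) = (2*(-181)*(1/19))*(-1/36569) - 2328*(-1/23996) = -362/19*(-1/36569) + 582/5999 = 362/694811 + 582/5999 = 406551640/4168171189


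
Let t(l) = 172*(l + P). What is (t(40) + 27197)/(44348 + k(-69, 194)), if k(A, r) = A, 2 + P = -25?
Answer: 29433/44279 ≈ 0.66472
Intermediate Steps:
P = -27 (P = -2 - 25 = -27)
t(l) = -4644 + 172*l (t(l) = 172*(l - 27) = 172*(-27 + l) = -4644 + 172*l)
(t(40) + 27197)/(44348 + k(-69, 194)) = ((-4644 + 172*40) + 27197)/(44348 - 69) = ((-4644 + 6880) + 27197)/44279 = (2236 + 27197)*(1/44279) = 29433*(1/44279) = 29433/44279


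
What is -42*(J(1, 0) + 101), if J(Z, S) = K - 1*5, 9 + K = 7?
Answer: -3948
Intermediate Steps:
K = -2 (K = -9 + 7 = -2)
J(Z, S) = -7 (J(Z, S) = -2 - 1*5 = -2 - 5 = -7)
-42*(J(1, 0) + 101) = -42*(-7 + 101) = -42*94 = -3948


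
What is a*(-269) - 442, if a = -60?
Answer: 15698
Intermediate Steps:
a*(-269) - 442 = -60*(-269) - 442 = 16140 - 442 = 15698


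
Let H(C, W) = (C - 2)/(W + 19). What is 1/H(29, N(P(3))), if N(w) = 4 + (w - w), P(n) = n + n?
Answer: 23/27 ≈ 0.85185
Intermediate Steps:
P(n) = 2*n
N(w) = 4 (N(w) = 4 + 0 = 4)
H(C, W) = (-2 + C)/(19 + W)
1/H(29, N(P(3))) = 1/((-2 + 29)/(19 + 4)) = 1/(27/23) = 23/27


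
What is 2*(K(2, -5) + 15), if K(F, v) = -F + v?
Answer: 16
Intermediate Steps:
K(F, v) = v - F
2*(K(2, -5) + 15) = 2*((-5 - 1*2) + 15) = 2*((-5 - 2) + 15) = 2*(-7 + 15) = 2*8 = 16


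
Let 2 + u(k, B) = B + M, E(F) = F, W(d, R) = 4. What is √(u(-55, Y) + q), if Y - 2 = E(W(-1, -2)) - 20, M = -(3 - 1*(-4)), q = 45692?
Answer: √45669 ≈ 213.70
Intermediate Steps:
M = -7 (M = -(3 + 4) = -1*7 = -7)
Y = -14 (Y = 2 + (4 - 20) = 2 - 16 = -14)
u(k, B) = -9 + B (u(k, B) = -2 + (B - 7) = -2 + (-7 + B) = -9 + B)
√(u(-55, Y) + q) = √((-9 - 14) + 45692) = √(-23 + 45692) = √45669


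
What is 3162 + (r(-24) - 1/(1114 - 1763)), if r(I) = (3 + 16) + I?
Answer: 2048894/649 ≈ 3157.0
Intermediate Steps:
r(I) = 19 + I
3162 + (r(-24) - 1/(1114 - 1763)) = 3162 + ((19 - 24) - 1/(1114 - 1763)) = 3162 + (-5 - 1/(-649)) = 3162 + (-5 - 1*(-1/649)) = 3162 + (-5 + 1/649) = 3162 - 3244/649 = 2048894/649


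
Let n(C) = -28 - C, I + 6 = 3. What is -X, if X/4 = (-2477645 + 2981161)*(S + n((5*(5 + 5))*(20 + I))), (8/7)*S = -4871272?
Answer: 8586440221424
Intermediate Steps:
I = -3 (I = -6 + 3 = -3)
S = -4262363 (S = (7/8)*(-4871272) = -4262363)
X = -8586440221424 (X = 4*((-2477645 + 2981161)*(-4262363 + (-28 - 5*(5 + 5)*(20 - 3)))) = 4*(503516*(-4262363 + (-28 - 5*10*17))) = 4*(503516*(-4262363 + (-28 - 50*17))) = 4*(503516*(-4262363 + (-28 - 1*850))) = 4*(503516*(-4262363 + (-28 - 850))) = 4*(503516*(-4262363 - 878)) = 4*(503516*(-4263241)) = 4*(-2146610055356) = -8586440221424)
-X = -1*(-8586440221424) = 8586440221424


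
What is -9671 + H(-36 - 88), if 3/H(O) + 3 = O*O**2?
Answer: -18438989720/1906627 ≈ -9671.0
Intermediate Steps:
H(O) = 3/(-3 + O**3) (H(O) = 3/(-3 + O*O**2) = 3/(-3 + O**3))
-9671 + H(-36 - 88) = -9671 + 3/(-3 + (-36 - 88)**3) = -9671 + 3/(-3 + (-124)**3) = -9671 + 3/(-3 - 1906624) = -9671 + 3/(-1906627) = -9671 + 3*(-1/1906627) = -9671 - 3/1906627 = -18438989720/1906627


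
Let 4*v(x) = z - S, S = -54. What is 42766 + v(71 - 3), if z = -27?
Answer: 171091/4 ≈ 42773.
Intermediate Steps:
v(x) = 27/4 (v(x) = (-27 - 1*(-54))/4 = (-27 + 54)/4 = (¼)*27 = 27/4)
42766 + v(71 - 3) = 42766 + 27/4 = 171091/4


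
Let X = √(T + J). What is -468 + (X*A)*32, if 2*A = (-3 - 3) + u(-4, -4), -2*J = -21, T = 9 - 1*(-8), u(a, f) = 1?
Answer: -468 - 40*√110 ≈ -887.52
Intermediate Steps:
T = 17 (T = 9 + 8 = 17)
J = 21/2 (J = -½*(-21) = 21/2 ≈ 10.500)
X = √110/2 (X = √(17 + 21/2) = √(55/2) = √110/2 ≈ 5.2440)
A = -5/2 (A = ((-3 - 3) + 1)/2 = (-6 + 1)/2 = (½)*(-5) = -5/2 ≈ -2.5000)
-468 + (X*A)*32 = -468 + ((√110/2)*(-5/2))*32 = -468 - 5*√110/4*32 = -468 - 40*√110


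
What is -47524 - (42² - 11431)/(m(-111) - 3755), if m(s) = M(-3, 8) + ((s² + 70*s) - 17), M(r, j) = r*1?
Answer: -36868957/776 ≈ -47512.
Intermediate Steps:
M(r, j) = r
m(s) = -20 + s² + 70*s (m(s) = -3 + ((s² + 70*s) - 17) = -3 + (-17 + s² + 70*s) = -20 + s² + 70*s)
-47524 - (42² - 11431)/(m(-111) - 3755) = -47524 - (42² - 11431)/((-20 + (-111)² + 70*(-111)) - 3755) = -47524 - (1764 - 11431)/((-20 + 12321 - 7770) - 3755) = -47524 - (-9667)/(4531 - 3755) = -47524 - (-9667)/776 = -47524 - 1*(-9667/776) = -47524 + 9667/776 = -36868957/776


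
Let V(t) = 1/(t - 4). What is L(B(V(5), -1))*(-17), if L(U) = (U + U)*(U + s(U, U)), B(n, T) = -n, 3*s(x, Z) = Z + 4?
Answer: 0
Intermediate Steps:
V(t) = 1/(-4 + t)
s(x, Z) = 4/3 + Z/3 (s(x, Z) = (Z + 4)/3 = (4 + Z)/3 = 4/3 + Z/3)
L(U) = 2*U*(4/3 + 4*U/3) (L(U) = (U + U)*(U + (4/3 + U/3)) = (2*U)*(4/3 + 4*U/3) = 2*U*(4/3 + 4*U/3))
L(B(V(5), -1))*(-17) = (8*(-1/(-4 + 5))*(1 - 1/(-4 + 5))/3)*(-17) = (8*(-1/1)*(1 - 1/1)/3)*(-17) = (8*(-1*1)*(1 - 1*1)/3)*(-17) = ((8/3)*(-1)*(1 - 1))*(-17) = ((8/3)*(-1)*0)*(-17) = 0*(-17) = 0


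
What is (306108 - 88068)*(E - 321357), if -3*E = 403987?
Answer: -99430455440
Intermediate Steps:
E = -403987/3 (E = -⅓*403987 = -403987/3 ≈ -1.3466e+5)
(306108 - 88068)*(E - 321357) = (306108 - 88068)*(-403987/3 - 321357) = 218040*(-1368058/3) = -99430455440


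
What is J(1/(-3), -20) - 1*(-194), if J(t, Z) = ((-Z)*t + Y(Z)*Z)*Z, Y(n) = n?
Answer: -23018/3 ≈ -7672.7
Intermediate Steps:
J(t, Z) = Z*(Z**2 - Z*t) (J(t, Z) = ((-Z)*t + Z*Z)*Z = (-Z*t + Z**2)*Z = (Z**2 - Z*t)*Z = Z*(Z**2 - Z*t))
J(1/(-3), -20) - 1*(-194) = (-20)**2*(-20 - 1/(-3)) - 1*(-194) = 400*(-20 - 1*(-1/3)) + 194 = 400*(-20 + 1/3) + 194 = 400*(-59/3) + 194 = -23600/3 + 194 = -23018/3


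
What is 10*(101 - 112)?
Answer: -110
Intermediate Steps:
10*(101 - 112) = 10*(-11) = -110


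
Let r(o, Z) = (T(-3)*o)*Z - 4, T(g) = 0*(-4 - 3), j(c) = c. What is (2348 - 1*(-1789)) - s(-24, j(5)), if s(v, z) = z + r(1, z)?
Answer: 4136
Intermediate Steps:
T(g) = 0 (T(g) = 0*(-7) = 0)
r(o, Z) = -4 (r(o, Z) = (0*o)*Z - 4 = 0*Z - 4 = 0 - 4 = -4)
s(v, z) = -4 + z (s(v, z) = z - 4 = -4 + z)
(2348 - 1*(-1789)) - s(-24, j(5)) = (2348 - 1*(-1789)) - (-4 + 5) = (2348 + 1789) - 1*1 = 4137 - 1 = 4136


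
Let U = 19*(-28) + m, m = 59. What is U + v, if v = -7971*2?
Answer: -16415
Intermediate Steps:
U = -473 (U = 19*(-28) + 59 = -532 + 59 = -473)
v = -15942
U + v = -473 - 15942 = -16415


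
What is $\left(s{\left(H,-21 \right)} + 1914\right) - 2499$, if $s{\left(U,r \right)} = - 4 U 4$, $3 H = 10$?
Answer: $- \frac{1915}{3} \approx -638.33$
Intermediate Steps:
$H = \frac{10}{3}$ ($H = \frac{1}{3} \cdot 10 = \frac{10}{3} \approx 3.3333$)
$s{\left(U,r \right)} = - 16 U$
$\left(s{\left(H,-21 \right)} + 1914\right) - 2499 = \left(\left(-16\right) \frac{10}{3} + 1914\right) - 2499 = \left(- \frac{160}{3} + 1914\right) - 2499 = \frac{5582}{3} - 2499 = - \frac{1915}{3}$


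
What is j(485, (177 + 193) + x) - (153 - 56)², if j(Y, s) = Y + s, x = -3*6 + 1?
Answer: -8571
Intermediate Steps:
x = -17 (x = -18 + 1 = -17)
j(485, (177 + 193) + x) - (153 - 56)² = (485 + ((177 + 193) - 17)) - (153 - 56)² = (485 + (370 - 17)) - 1*97² = (485 + 353) - 1*9409 = 838 - 9409 = -8571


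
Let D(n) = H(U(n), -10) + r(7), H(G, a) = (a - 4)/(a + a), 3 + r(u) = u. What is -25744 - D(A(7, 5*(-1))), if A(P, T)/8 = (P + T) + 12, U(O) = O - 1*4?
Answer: -257487/10 ≈ -25749.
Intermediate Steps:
U(O) = -4 + O (U(O) = O - 4 = -4 + O)
r(u) = -3 + u
A(P, T) = 96 + 8*P + 8*T (A(P, T) = 8*((P + T) + 12) = 8*(12 + P + T) = 96 + 8*P + 8*T)
H(G, a) = (-4 + a)/(2*a) (H(G, a) = (-4 + a)/((2*a)) = (-4 + a)*(1/(2*a)) = (-4 + a)/(2*a))
D(n) = 47/10 (D(n) = (½)*(-4 - 10)/(-10) + (-3 + 7) = (½)*(-⅒)*(-14) + 4 = 7/10 + 4 = 47/10)
-25744 - D(A(7, 5*(-1))) = -25744 - 1*47/10 = -25744 - 47/10 = -257487/10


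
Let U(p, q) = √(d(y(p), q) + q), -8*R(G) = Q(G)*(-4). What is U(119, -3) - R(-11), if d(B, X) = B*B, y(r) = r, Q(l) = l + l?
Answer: 11 + √14158 ≈ 129.99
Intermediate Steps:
Q(l) = 2*l
d(B, X) = B²
R(G) = G (R(G) = -2*G*(-4)/8 = -(-1)*G = G)
U(p, q) = √(q + p²) (U(p, q) = √(p² + q) = √(q + p²))
U(119, -3) - R(-11) = √(-3 + 119²) - 1*(-11) = √(-3 + 14161) + 11 = √14158 + 11 = 11 + √14158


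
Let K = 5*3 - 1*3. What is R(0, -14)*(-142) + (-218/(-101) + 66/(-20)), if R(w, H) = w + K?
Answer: -1722193/1010 ≈ -1705.1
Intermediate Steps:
K = 12 (K = 15 - 3 = 12)
R(w, H) = 12 + w (R(w, H) = w + 12 = 12 + w)
R(0, -14)*(-142) + (-218/(-101) + 66/(-20)) = (12 + 0)*(-142) + (-218/(-101) + 66/(-20)) = 12*(-142) + (-218*(-1/101) + 66*(-1/20)) = -1704 + (218/101 - 33/10) = -1704 - 1153/1010 = -1722193/1010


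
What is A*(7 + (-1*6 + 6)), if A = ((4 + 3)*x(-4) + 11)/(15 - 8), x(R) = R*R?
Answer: 123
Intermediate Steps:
x(R) = R²
A = 123/7 (A = ((4 + 3)*(-4)² + 11)/(15 - 8) = (7*16 + 11)/7 = (112 + 11)*(⅐) = 123*(⅐) = 123/7 ≈ 17.571)
A*(7 + (-1*6 + 6)) = 123*(7 + (-1*6 + 6))/7 = 123*(7 + (-6 + 6))/7 = 123*(7 + 0)/7 = (123/7)*7 = 123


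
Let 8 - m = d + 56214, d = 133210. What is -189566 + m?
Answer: -378982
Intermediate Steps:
m = -189416 (m = 8 - (133210 + 56214) = 8 - 1*189424 = 8 - 189424 = -189416)
-189566 + m = -189566 - 189416 = -378982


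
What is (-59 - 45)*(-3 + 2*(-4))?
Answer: 1144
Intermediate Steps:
(-59 - 45)*(-3 + 2*(-4)) = -104*(-3 - 8) = -104*(-11) = 1144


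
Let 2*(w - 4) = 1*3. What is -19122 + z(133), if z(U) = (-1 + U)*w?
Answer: -18396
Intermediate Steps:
w = 11/2 (w = 4 + (1*3)/2 = 4 + (1/2)*3 = 4 + 3/2 = 11/2 ≈ 5.5000)
z(U) = -11/2 + 11*U/2 (z(U) = (-1 + U)*(11/2) = -11/2 + 11*U/2)
-19122 + z(133) = -19122 + (-11/2 + (11/2)*133) = -19122 + (-11/2 + 1463/2) = -19122 + 726 = -18396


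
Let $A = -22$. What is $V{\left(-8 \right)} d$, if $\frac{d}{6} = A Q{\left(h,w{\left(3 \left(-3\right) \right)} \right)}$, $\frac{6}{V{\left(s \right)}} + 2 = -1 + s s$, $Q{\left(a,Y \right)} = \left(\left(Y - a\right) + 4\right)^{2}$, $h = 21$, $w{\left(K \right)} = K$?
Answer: $- \frac{535392}{61} \approx -8776.9$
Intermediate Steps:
$Q{\left(a,Y \right)} = \left(4 + Y - a\right)^{2}$
$V{\left(s \right)} = \frac{6}{-3 + s^{2}}$ ($V{\left(s \right)} = \frac{6}{-2 + \left(-1 + s s\right)} = \frac{6}{-2 + \left(-1 + s^{2}\right)} = \frac{6}{-3 + s^{2}}$)
$d = -89232$ ($d = 6 \left(- 22 \left(4 + 3 \left(-3\right) - 21\right)^{2}\right) = 6 \left(- 22 \left(4 - 9 - 21\right)^{2}\right) = 6 \left(- 22 \left(-26\right)^{2}\right) = 6 \left(\left(-22\right) 676\right) = 6 \left(-14872\right) = -89232$)
$V{\left(-8 \right)} d = \frac{6}{-3 + \left(-8\right)^{2}} \left(-89232\right) = \frac{6}{-3 + 64} \left(-89232\right) = \frac{6}{61} \left(-89232\right) = - \frac{535392}{61}$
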